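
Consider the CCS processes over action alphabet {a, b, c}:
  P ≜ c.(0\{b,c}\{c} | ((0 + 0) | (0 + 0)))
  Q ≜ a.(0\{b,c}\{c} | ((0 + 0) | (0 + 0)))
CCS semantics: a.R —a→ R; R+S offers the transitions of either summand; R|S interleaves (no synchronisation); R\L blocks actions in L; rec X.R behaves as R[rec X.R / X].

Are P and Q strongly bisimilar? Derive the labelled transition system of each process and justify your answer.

P ≁ Q

LTS(P): 2 reachable states
  u0 = c.(0\{b,c}\{c} | ((0 + 0) | (0 + 0))) has moves --c--▸ u1
  u1 = 0\{b,c}\{c} | ((0 + 0) | (0 + 0)) has moves stopped
LTS(Q): 2 reachable states
  v0 = a.(0\{b,c}\{c} | ((0 + 0) | (0 + 0))) has moves --a--▸ v1
  v1 = 0\{b,c}\{c} | ((0 + 0) | (0 + 0)) has moves stopped
Coarsest stable partition (strong bisimilarity classes):
  B0 = {u0}
  B1 = {u1, v1}
  B2 = {v0}
u0 ∈ B0, v0 ∈ B2 → different blocks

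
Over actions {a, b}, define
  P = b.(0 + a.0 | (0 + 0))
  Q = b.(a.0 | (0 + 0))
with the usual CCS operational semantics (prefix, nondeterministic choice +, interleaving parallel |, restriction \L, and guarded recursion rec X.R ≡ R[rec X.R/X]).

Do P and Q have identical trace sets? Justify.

trace-equivalent

P's transition system — 3 states:
  m0 = b.(0 + a.0 | (0 + 0)) has moves --b--▸ m1
  m1 = 0 + a.0 | (0 + 0) has moves --a--▸ m2
  m2 = 0 | (0 + 0) has moves stopped
Q's transition system — 3 states:
  n0 = b.(a.0 | (0 + 0)) has moves --b--▸ n1
  n1 = a.0 | (0 + 0) has moves --a--▸ n2
  n2 = 0 | (0 + 0) has moves stopped
Coarsest stable partition (strong bisimilarity classes):
  B0 = {m0, n0}
  B1 = {m1, n1}
  B2 = {m2, n2}
m0 ∈ B0, n0 ∈ B0 → same block
Bisimilar ⇒ trace-equivalent.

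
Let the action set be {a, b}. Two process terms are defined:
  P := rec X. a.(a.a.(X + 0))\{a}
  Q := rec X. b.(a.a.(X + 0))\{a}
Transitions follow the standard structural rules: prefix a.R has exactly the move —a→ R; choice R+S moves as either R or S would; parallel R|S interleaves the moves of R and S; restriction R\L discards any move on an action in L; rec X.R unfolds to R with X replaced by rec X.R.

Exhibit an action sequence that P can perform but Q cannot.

a

P's transition system — 2 states:
  p0 = rec X. a.(a.a.(X + 0))\{a} ⊢ -a-> p1
  p1 = (a.a.((rec X. a.(a.a.(X + 0))\{a}) + 0))\{a} ⊢ ·
Q's transition system — 2 states:
  q0 = rec X. b.(a.a.(X + 0))\{a} ⊢ -b-> q1
  q1 = (a.a.((rec X. b.(a.a.(X + 0))\{a}) + 0))\{a} ⊢ ·
Run σ = ⟨a⟩ on P: start {p0}
  step 1 (a): {p1}
  P completes σ.
Run σ = ⟨a⟩ on Q: start {q0}
  step 1 (a): no successor for Q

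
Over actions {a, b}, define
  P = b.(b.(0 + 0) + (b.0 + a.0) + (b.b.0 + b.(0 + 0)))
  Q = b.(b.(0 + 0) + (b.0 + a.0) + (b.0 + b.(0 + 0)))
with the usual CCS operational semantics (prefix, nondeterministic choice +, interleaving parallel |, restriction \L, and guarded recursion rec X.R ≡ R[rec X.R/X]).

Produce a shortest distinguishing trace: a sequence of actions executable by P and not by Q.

bbb

Reachable graph of P (5 states):
  p0 = b.(b.(0 + 0) + (b.0 + a.0) + (b.b.0 + b.(0 + 0))) has moves =b=> p1
  p1 = b.(0 + 0) + (b.0 + a.0) + (b.b.0 + b.(0 + 0)) has moves =a=> p2, =b=> p2, =b=> p3, =b=> p4
  p2 = 0 has moves deadlocked
  p3 = 0 + 0 has moves deadlocked
  p4 = b.0 has moves =b=> p2
Reachable graph of Q (4 states):
  q0 = b.(b.(0 + 0) + (b.0 + a.0) + (b.0 + b.(0 + 0))) has moves =b=> q1
  q1 = b.(0 + 0) + (b.0 + a.0) + (b.0 + b.(0 + 0)) has moves =a=> q2, =b=> q2, =b=> q3
  q2 = 0 has moves deadlocked
  q3 = 0 + 0 has moves deadlocked
Run σ = ⟨bbb⟩ on P: start {p0}
  after b @ step 1: {p1}
  after b @ step 2: {p2, p3, p4}
  after b @ step 3: {p2}
  ✓ P
Run σ = ⟨bbb⟩ on Q: start {q0}
  after b @ step 1: {q1}
  after b @ step 2: {q2, q3}
  after b @ step 3: ∅ (Q stuck)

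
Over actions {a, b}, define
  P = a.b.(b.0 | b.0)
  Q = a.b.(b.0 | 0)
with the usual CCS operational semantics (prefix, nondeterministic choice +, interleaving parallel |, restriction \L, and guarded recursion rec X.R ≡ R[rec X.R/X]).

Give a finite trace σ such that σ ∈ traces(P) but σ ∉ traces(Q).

LTS(P): 6 reachable states
  m0 = a.b.(b.0 | b.0) → =a=> m1
  m1 = b.(b.0 | b.0) → =b=> m2
  m2 = b.0 | b.0 → =b=> m3, =b=> m4
  m3 = 0 | b.0 → =b=> m5
  m4 = b.0 | 0 → =b=> m5
  m5 = 0 | 0 → ∅
LTS(Q): 4 reachable states
  n0 = a.b.(b.0 | 0) → =a=> n1
  n1 = b.(b.0 | 0) → =b=> n2
  n2 = b.0 | 0 → =b=> n3
  n3 = 0 | 0 → ∅
Executing abbb from P (initial set {m0}):
  step 1 (a): {m1}
  step 2 (b): {m2}
  step 3 (b): {m3, m4}
  step 4 (b): {m5}
  P completes σ.
Executing abbb from Q (initial set {n0}):
  step 1 (a): {n1}
  step 2 (b): {n2}
  step 3 (b): {n3}
  step 4 (b): ∅ (Q stuck)

abbb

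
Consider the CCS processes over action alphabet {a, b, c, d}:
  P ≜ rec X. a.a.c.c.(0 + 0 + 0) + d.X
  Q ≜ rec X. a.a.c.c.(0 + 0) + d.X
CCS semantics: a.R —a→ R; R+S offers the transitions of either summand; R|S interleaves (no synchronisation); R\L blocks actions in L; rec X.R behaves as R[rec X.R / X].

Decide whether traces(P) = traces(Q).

P's transition system — 5 states:
  s0 = rec X. a.a.c.c.(0 + 0 + 0) + d.X → =a=> s1, =d=> s0
  s1 = a.c.c.(0 + 0 + 0) → =a=> s2
  s2 = c.c.(0 + 0 + 0) → =c=> s3
  s3 = c.(0 + 0 + 0) → =c=> s4
  s4 = 0 + 0 + 0 → ∅
Q's transition system — 5 states:
  t0 = rec X. a.a.c.c.(0 + 0) + d.X → =a=> t1, =d=> t0
  t1 = a.c.c.(0 + 0) → =a=> t2
  t2 = c.c.(0 + 0) → =c=> t3
  t3 = c.(0 + 0) → =c=> t4
  t4 = 0 + 0 → ∅
Bisimilarity quotient blocks:
  B0 = {s0, t0}
  B1 = {s1, t1}
  B2 = {s2, t2}
  B3 = {s3, t3}
  B4 = {s4, t4}
s0 ∈ B0, t0 ∈ B0 → same block
Bisimilar ⇒ trace-equivalent.

traces(P) = traces(Q)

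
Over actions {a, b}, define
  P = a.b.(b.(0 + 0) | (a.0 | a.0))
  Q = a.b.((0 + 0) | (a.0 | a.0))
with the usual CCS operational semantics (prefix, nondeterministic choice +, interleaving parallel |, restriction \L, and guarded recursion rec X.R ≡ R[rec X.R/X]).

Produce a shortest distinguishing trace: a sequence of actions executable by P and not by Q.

P's transition system — 10 states:
  s0 = a.b.(b.(0 + 0) | (a.0 | a.0)) has moves ··a··> s1
  s1 = b.(b.(0 + 0) | (a.0 | a.0)) has moves ··b··> s2
  s2 = b.(0 + 0) | (a.0 | a.0) has moves ··a··> s3, ··a··> s4, ··b··> s5
  s3 = b.(0 + 0) | (0 | a.0) has moves ··a··> s6, ··b··> s7
  s4 = b.(0 + 0) | (a.0 | 0) has moves ··a··> s6, ··b··> s8
  s5 = (0 + 0) | (a.0 | a.0) has moves ··a··> s7, ··a··> s8
  s6 = b.(0 + 0) | (0 | 0) has moves ··b··> s9
  s7 = (0 + 0) | (0 | a.0) has moves ··a··> s9
  s8 = (0 + 0) | (a.0 | 0) has moves ··a··> s9
  s9 = (0 + 0) | (0 | 0) has moves ·
Q's transition system — 6 states:
  t0 = a.b.((0 + 0) | (a.0 | a.0)) has moves ··a··> t1
  t1 = b.((0 + 0) | (a.0 | a.0)) has moves ··b··> t2
  t2 = (0 + 0) | (a.0 | a.0) has moves ··a··> t3, ··a··> t4
  t3 = (0 + 0) | (0 | a.0) has moves ··a··> t5
  t4 = (0 + 0) | (a.0 | 0) has moves ··a··> t5
  t5 = (0 + 0) | (0 | 0) has moves ·
Executing abb from P (initial set {s0}):
  [1] a ⇒ {s1}
  [2] b ⇒ {s2}
  [3] b ⇒ {s5}
  ✓ P
Executing abb from Q (initial set {t0}):
  [1] a ⇒ {t1}
  [2] b ⇒ {t2}
  [3] b ⇒ ∅  — Q cannot continue

abb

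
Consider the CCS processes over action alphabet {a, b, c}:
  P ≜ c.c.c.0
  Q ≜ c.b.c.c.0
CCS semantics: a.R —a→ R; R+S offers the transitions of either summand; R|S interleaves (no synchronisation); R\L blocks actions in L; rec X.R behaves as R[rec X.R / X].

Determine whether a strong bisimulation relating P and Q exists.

P ≁ Q

LTS(P): 4 reachable states
  u0 = c.c.c.0 | =c=> u1
  u1 = c.c.0 | =c=> u2
  u2 = c.0 | =c=> u3
  u3 = 0 | (no moves)
LTS(Q): 5 reachable states
  v0 = c.b.c.c.0 | =c=> v1
  v1 = b.c.c.0 | =b=> v2
  v2 = c.c.0 | =c=> v3
  v3 = c.0 | =c=> v4
  v4 = 0 | (no moves)
Bisimilarity quotient blocks:
  B0 = {u0}
  B1 = {u1, v2}
  B2 = {u2, v3}
  B3 = {u3, v4}
  B4 = {v0}
  B5 = {v1}
u0 ∈ B0, v0 ∈ B4 → different blocks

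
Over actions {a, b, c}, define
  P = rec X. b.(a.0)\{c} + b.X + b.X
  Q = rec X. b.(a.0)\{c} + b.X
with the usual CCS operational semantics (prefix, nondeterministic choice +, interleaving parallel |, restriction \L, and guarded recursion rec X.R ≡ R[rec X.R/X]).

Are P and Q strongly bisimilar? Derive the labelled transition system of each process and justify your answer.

P's transition system — 3 states:
  u0 = rec X. b.(a.0)\{c} + b.X + b.X :: -b-> u0, -b-> u1
  u1 = (a.0)\{c} :: -a-> u2
  u2 = 0\{c} :: ∅
Q's transition system — 3 states:
  v0 = rec X. b.(a.0)\{c} + b.X :: -b-> v0, -b-> v1
  v1 = (a.0)\{c} :: -a-> v2
  v2 = 0\{c} :: ∅
Coarsest stable partition (strong bisimilarity classes):
  B0 = {u0, v0}
  B1 = {u1, v1}
  B2 = {u2, v2}
u0 ∈ B0, v0 ∈ B0 → same block

YES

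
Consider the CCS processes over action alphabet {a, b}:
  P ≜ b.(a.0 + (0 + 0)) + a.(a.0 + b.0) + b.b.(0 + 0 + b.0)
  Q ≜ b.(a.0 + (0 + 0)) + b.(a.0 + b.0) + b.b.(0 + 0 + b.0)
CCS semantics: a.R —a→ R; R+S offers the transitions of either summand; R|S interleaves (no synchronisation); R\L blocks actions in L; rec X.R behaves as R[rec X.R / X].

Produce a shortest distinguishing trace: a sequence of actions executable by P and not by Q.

a

Reachable graph of P (6 states):
  s0 = b.(a.0 + (0 + 0)) + a.(a.0 + b.0) + b.b.(0 + 0 + b.0) :: --a--▸ s1, --b--▸ s2, --b--▸ s3
  s1 = a.0 + b.0 :: --a--▸ s4, --b--▸ s4
  s2 = a.0 + (0 + 0) :: --a--▸ s4
  s3 = b.(0 + 0 + b.0) :: --b--▸ s5
  s4 = 0 :: stopped
  s5 = 0 + 0 + b.0 :: --b--▸ s4
Reachable graph of Q (6 states):
  t0 = b.(a.0 + (0 + 0)) + b.(a.0 + b.0) + b.b.(0 + 0 + b.0) :: --b--▸ t1, --b--▸ t2, --b--▸ t3
  t1 = a.0 + (0 + 0) :: --a--▸ t4
  t2 = a.0 + b.0 :: --a--▸ t4, --b--▸ t4
  t3 = b.(0 + 0 + b.0) :: --b--▸ t5
  t4 = 0 :: stopped
  t5 = 0 + 0 + b.0 :: --b--▸ t4
Executing a from P (initial set {s0}):
  step 1 (a): {s1}
  — P admits the full trace.
Executing a from Q (initial set {t0}):
  step 1 (a): ∅  — Q cannot continue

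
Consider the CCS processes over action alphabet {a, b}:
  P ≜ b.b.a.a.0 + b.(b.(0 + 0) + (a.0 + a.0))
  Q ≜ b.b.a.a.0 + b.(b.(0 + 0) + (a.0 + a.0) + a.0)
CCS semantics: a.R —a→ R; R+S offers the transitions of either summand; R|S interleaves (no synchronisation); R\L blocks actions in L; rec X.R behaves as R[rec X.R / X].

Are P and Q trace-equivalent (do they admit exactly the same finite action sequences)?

P's transition system — 7 states:
  m0 = b.b.a.a.0 + b.(b.(0 + 0) + (a.0 + a.0)) | --b--▸ m1, --b--▸ m2
  m1 = b.(0 + 0) + (a.0 + a.0) | --a--▸ m3, --b--▸ m4
  m2 = b.a.a.0 | --b--▸ m5
  m3 = 0 | deadlocked
  m4 = 0 + 0 | deadlocked
  m5 = a.a.0 | --a--▸ m6
  m6 = a.0 | --a--▸ m3
Q's transition system — 7 states:
  n0 = b.b.a.a.0 + b.(b.(0 + 0) + (a.0 + a.0) + a.0) | --b--▸ n1, --b--▸ n2
  n1 = b.(0 + 0) + (a.0 + a.0) + a.0 | --a--▸ n3, --b--▸ n4
  n2 = b.a.a.0 | --b--▸ n5
  n3 = 0 | deadlocked
  n4 = 0 + 0 | deadlocked
  n5 = a.a.0 | --a--▸ n6
  n6 = a.0 | --a--▸ n3
Bisimilarity quotient blocks:
  B0 = {m0, n0}
  B1 = {m2, n2}
  B2 = {m5, n5}
  B3 = {m6, n6}
  B4 = {m3, m4, n3, n4}
  B5 = {m1, n1}
m0 ∈ B0, n0 ∈ B0 → same block
Bisimilar ⇒ trace-equivalent.

traces(P) = traces(Q)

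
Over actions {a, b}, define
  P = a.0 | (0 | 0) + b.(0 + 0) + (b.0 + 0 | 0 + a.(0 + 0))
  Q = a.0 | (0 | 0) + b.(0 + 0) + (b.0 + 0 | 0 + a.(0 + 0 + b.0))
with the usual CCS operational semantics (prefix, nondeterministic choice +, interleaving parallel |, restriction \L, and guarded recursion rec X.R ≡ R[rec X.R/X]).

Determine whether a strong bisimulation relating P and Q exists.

NO

LTS(P): 4 reachable states
  m0 = a.0 | (0 | 0) + b.(0 + 0) + (b.0 + 0 | 0 + a.(0 + 0)) → —a→ m1, —a→ m2, —b→ m1, —b→ m3
  m1 = 0 + 0 → deadlocked
  m2 = 0 | (0 | 0) → deadlocked
  m3 = 0 → deadlocked
LTS(Q): 5 reachable states
  n0 = a.0 | (0 | 0) + b.(0 + 0) + (b.0 + 0 | 0 + a.(0 + 0 + b.0)) → —a→ n1, —a→ n2, —b→ n3, —b→ n4
  n1 = 0 + 0 + b.0 → —b→ n3
  n2 = 0 | (0 | 0) → deadlocked
  n3 = 0 → deadlocked
  n4 = 0 + 0 → deadlocked
Coarsest stable partition (strong bisimilarity classes):
  B0 = {m0}
  B1 = {m1, m2, m3, n2, n3, n4}
  B2 = {n0}
  B3 = {n1}
m0 ∈ B0, n0 ∈ B2 → different blocks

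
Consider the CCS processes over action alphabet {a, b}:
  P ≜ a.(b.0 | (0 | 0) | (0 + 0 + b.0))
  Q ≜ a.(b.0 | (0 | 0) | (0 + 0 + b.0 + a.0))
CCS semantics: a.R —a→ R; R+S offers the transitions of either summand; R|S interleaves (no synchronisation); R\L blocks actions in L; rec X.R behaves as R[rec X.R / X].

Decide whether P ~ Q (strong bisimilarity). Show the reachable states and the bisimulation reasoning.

not bisimilar

Reachable graph of P (5 states):
  m0 = a.(b.0 | (0 | 0) | (0 + 0 + b.0)) | -a-> m1
  m1 = b.0 | (0 | 0) | (0 + 0 + b.0) | -b-> m2, -b-> m3
  m2 = 0 | (0 | 0) | (0 + 0 + b.0) | -b-> m4
  m3 = b.0 | (0 | 0) | 0 | -b-> m4
  m4 = 0 | (0 | 0) | 0 | (no moves)
Reachable graph of Q (5 states):
  n0 = a.(b.0 | (0 | 0) | (0 + 0 + b.0 + a.0)) | -a-> n1
  n1 = b.0 | (0 | 0) | (0 + 0 + b.0 + a.0) | -a-> n2, -b-> n2, -b-> n3
  n2 = b.0 | (0 | 0) | 0 | -b-> n4
  n3 = 0 | (0 | 0) | (0 + 0 + b.0 + a.0) | -a-> n4, -b-> n4
  n4 = 0 | (0 | 0) | 0 | (no moves)
Bisimilarity quotient blocks:
  B0 = {m0}
  B1 = {m1}
  B2 = {m2, m3, n2}
  B3 = {m4, n4}
  B4 = {n0}
  B5 = {n1}
  B6 = {n3}
m0 ∈ B0, n0 ∈ B4 → different blocks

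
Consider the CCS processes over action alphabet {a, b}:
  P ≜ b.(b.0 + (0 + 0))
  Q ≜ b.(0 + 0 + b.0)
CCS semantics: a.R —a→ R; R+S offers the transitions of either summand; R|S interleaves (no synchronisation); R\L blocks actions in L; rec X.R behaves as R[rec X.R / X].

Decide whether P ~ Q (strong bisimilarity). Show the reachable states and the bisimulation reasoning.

Reachable graph of P (3 states):
  s0 = b.(b.0 + (0 + 0)) has moves ··b··> s1
  s1 = b.0 + (0 + 0) has moves ··b··> s2
  s2 = 0 has moves ∅
Reachable graph of Q (3 states):
  t0 = b.(0 + 0 + b.0) has moves ··b··> t1
  t1 = 0 + 0 + b.0 has moves ··b··> t2
  t2 = 0 has moves ∅
Bisimilarity quotient blocks:
  B0 = {s0, t0}
  B1 = {s1, t1}
  B2 = {s2, t2}
s0 ∈ B0, t0 ∈ B0 → same block

bisimilar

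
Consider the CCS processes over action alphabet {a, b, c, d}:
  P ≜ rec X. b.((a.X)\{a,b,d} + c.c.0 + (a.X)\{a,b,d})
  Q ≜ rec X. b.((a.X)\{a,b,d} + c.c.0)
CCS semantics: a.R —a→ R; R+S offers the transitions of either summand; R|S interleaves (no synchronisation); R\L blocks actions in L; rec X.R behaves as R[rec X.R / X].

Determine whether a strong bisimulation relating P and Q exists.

bisimilar

Reachable graph of P (4 states):
  u0 = rec X. b.((a.X)\{a,b,d} + c.c.0 + (a.X)\{a,b,d}) → --b--▸ u1
  u1 = (a.(rec X. b.((a.X)\{a,b,d} + c.c.0 + (a.X)\{a,b,d})))\{a,b,d} + c.c.0 + (a.(rec X. b.((a.X)\{a,b,d} + c.c.0 + (a.X)\{a,b,d})))\{a,b,d} → --c--▸ u2
  u2 = c.0 → --c--▸ u3
  u3 = 0 → ∅
Reachable graph of Q (4 states):
  v0 = rec X. b.((a.X)\{a,b,d} + c.c.0) → --b--▸ v1
  v1 = (a.(rec X. b.((a.X)\{a,b,d} + c.c.0)))\{a,b,d} + c.c.0 → --c--▸ v2
  v2 = c.0 → --c--▸ v3
  v3 = 0 → ∅
Coarsest stable partition (strong bisimilarity classes):
  B0 = {u0, v0}
  B1 = {u1, v1}
  B2 = {u2, v2}
  B3 = {u3, v3}
u0 ∈ B0, v0 ∈ B0 → same block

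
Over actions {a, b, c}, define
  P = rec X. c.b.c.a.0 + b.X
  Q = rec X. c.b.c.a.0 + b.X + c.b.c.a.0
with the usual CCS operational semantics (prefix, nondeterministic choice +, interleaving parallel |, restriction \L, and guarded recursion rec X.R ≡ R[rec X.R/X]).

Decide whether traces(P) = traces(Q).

P's transition system — 5 states:
  u0 = rec X. c.b.c.a.0 + b.X has moves ··b··> u0, ··c··> u1
  u1 = b.c.a.0 has moves ··b··> u2
  u2 = c.a.0 has moves ··c··> u3
  u3 = a.0 has moves ··a··> u4
  u4 = 0 has moves ·
Q's transition system — 5 states:
  v0 = rec X. c.b.c.a.0 + b.X + c.b.c.a.0 has moves ··b··> v0, ··c··> v1
  v1 = b.c.a.0 has moves ··b··> v2
  v2 = c.a.0 has moves ··c··> v3
  v3 = a.0 has moves ··a··> v4
  v4 = 0 has moves ·
Bisimilarity quotient blocks:
  B0 = {u0, v0}
  B1 = {u1, v1}
  B2 = {u2, v2}
  B3 = {u3, v3}
  B4 = {u4, v4}
u0 ∈ B0, v0 ∈ B0 → same block
Bisimilar ⇒ trace-equivalent.

YES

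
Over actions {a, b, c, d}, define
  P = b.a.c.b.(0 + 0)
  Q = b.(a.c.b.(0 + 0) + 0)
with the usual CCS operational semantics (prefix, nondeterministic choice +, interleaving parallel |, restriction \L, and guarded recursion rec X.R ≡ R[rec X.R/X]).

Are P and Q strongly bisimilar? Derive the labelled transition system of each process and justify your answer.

YES

P's transition system — 5 states:
  s0 = b.a.c.b.(0 + 0) ⊢ ··b··> s1
  s1 = a.c.b.(0 + 0) ⊢ ··a··> s2
  s2 = c.b.(0 + 0) ⊢ ··c··> s3
  s3 = b.(0 + 0) ⊢ ··b··> s4
  s4 = 0 + 0 ⊢ stopped
Q's transition system — 5 states:
  t0 = b.(a.c.b.(0 + 0) + 0) ⊢ ··b··> t1
  t1 = a.c.b.(0 + 0) + 0 ⊢ ··a··> t2
  t2 = c.b.(0 + 0) ⊢ ··c··> t3
  t3 = b.(0 + 0) ⊢ ··b··> t4
  t4 = 0 + 0 ⊢ stopped
Partition-refinement fixed point:
  B0 = {s0, t0}
  B1 = {s1, t1}
  B2 = {s2, t2}
  B3 = {s3, t3}
  B4 = {s4, t4}
s0 ∈ B0, t0 ∈ B0 → same block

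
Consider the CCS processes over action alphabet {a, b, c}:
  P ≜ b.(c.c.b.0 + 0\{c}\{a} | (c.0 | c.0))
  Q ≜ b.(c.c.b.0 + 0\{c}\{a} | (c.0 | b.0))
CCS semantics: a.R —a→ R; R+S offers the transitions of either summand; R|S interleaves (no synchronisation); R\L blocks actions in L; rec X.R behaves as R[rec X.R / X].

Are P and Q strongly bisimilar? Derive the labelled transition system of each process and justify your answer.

not bisimilar

LTS(P): 8 reachable states
  m0 = b.(c.c.b.0 + 0\{c}\{a} | (c.0 | c.0)) | ··b··> m1
  m1 = c.c.b.0 + 0\{c}\{a} | (c.0 | c.0) | ··c··> m2, ··c··> m3, ··c··> m4
  m2 = 0\{c}\{a} | (0 | c.0) | ··c··> m5
  m3 = 0\{c}\{a} | (c.0 | 0) | ··c··> m5
  m4 = c.b.0 | ··c··> m6
  m5 = 0\{c}\{a} | (0 | 0) | ∅
  m6 = b.0 | ··b··> m7
  m7 = 0 | ∅
LTS(Q): 8 reachable states
  n0 = b.(c.c.b.0 + 0\{c}\{a} | (c.0 | b.0)) | ··b··> n1
  n1 = c.c.b.0 + 0\{c}\{a} | (c.0 | b.0) | ··b··> n2, ··c··> n3, ··c··> n4
  n2 = 0\{c}\{a} | (c.0 | 0) | ··c··> n5
  n3 = 0\{c}\{a} | (0 | b.0) | ··b··> n5
  n4 = c.b.0 | ··c··> n6
  n5 = 0\{c}\{a} | (0 | 0) | ∅
  n6 = b.0 | ··b··> n7
  n7 = 0 | ∅
Bisimilarity quotient blocks:
  B0 = {m0}
  B1 = {m1}
  B2 = {m4, n4}
  B3 = {m6, n3, n6}
  B4 = {m5, m7, n5, n7}
  B5 = {m2, m3, n2}
  B6 = {n0}
  B7 = {n1}
m0 ∈ B0, n0 ∈ B6 → different blocks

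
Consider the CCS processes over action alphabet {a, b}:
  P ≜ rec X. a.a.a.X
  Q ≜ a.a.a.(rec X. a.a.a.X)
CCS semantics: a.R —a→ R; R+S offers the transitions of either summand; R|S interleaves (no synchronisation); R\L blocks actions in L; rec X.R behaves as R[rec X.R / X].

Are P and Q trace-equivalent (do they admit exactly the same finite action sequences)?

Reachable graph of P (3 states):
  m0 = rec X. a.a.a.X ⊢ ··a··> m1
  m1 = a.a.(rec X. a.a.a.X) ⊢ ··a··> m2
  m2 = a.(rec X. a.a.a.X) ⊢ ··a··> m0
Reachable graph of Q (4 states):
  n0 = a.a.a.(rec X. a.a.a.X) ⊢ ··a··> n1
  n1 = a.a.(rec X. a.a.a.X) ⊢ ··a··> n2
  n2 = a.(rec X. a.a.a.X) ⊢ ··a··> n3
  n3 = rec X. a.a.a.X ⊢ ··a··> n1
Coarsest stable partition (strong bisimilarity classes):
  B0 = {m0, m1, m2, n0, n1, n2, n3}
m0 ∈ B0, n0 ∈ B0 → same block
Bisimilar ⇒ trace-equivalent.

YES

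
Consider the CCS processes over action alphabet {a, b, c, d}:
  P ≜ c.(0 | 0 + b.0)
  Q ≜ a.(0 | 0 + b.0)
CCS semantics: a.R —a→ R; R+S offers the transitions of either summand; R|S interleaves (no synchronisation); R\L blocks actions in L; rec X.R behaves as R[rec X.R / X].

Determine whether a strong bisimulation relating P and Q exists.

NO

P's transition system — 3 states:
  u0 = c.(0 | 0 + b.0) :: --c--▸ u1
  u1 = 0 | 0 + b.0 :: --b--▸ u2
  u2 = 0 :: stopped
Q's transition system — 3 states:
  v0 = a.(0 | 0 + b.0) :: --a--▸ v1
  v1 = 0 | 0 + b.0 :: --b--▸ v2
  v2 = 0 :: stopped
Coarsest stable partition (strong bisimilarity classes):
  B0 = {u0}
  B1 = {u1, v1}
  B2 = {u2, v2}
  B3 = {v0}
u0 ∈ B0, v0 ∈ B3 → different blocks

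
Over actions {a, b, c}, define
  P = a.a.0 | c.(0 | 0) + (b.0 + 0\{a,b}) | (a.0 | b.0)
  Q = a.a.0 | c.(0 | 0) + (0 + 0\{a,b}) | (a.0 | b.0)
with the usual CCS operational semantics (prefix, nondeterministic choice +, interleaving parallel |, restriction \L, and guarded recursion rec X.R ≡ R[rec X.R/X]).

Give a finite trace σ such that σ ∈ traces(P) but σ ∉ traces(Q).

bb

LTS(P): 12 reachable states
  s0 = a.a.0 | c.(0 | 0) + (b.0 + 0\{a,b}) | (a.0 | b.0) | ··a··> s1, ··a··> s2, ··b··> s3, ··b··> s4, ··c··> s5
  s1 = (b.0 + 0\{a,b}) | (0 | b.0) | ··b··> s6, ··b··> s7
  s2 = a.0 | c.(0 | 0) | ··a··> s8, ··c··> s9
  s3 = (b.0 + 0\{a,b}) | (a.0 | 0) | ··a··> s6, ··b··> s10
  s4 = 0 | (a.0 | b.0) | ··a··> s7, ··b··> s10
  s5 = a.a.0 | (0 | 0) | ··a··> s9
  s6 = (b.0 + 0\{a,b}) | (0 | 0) | ··b··> s11
  s7 = 0 | (0 | b.0) | ··b··> s11
  s8 = 0 | c.(0 | 0) | ··c··> s11
  s9 = a.0 | (0 | 0) | ··a··> s11
  s10 = 0 | (a.0 | 0) | ··a··> s11
  s11 = 0 | (0 | 0) | ∅
LTS(Q): 9 reachable states
  t0 = a.a.0 | c.(0 | 0) + (0 + 0\{a,b}) | (a.0 | b.0) | ··a··> t1, ··a··> t2, ··b··> t3, ··c··> t4
  t1 = (0 + 0\{a,b}) | (0 | b.0) | ··b··> t5
  t2 = a.0 | c.(0 | 0) | ··a··> t6, ··c··> t7
  t3 = (0 + 0\{a,b}) | (a.0 | 0) | ··a··> t5
  t4 = a.a.0 | (0 | 0) | ··a··> t7
  t5 = (0 + 0\{a,b}) | (0 | 0) | ∅
  t6 = 0 | c.(0 | 0) | ··c··> t8
  t7 = a.0 | (0 | 0) | ··a··> t8
  t8 = 0 | (0 | 0) | ∅
Run σ = ⟨bb⟩ on P: start {s0}
  after b @ step 1: {s3, s4}
  after b @ step 2: {s10}
  ✓ P
Run σ = ⟨bb⟩ on Q: start {t0}
  after b @ step 1: {t3}
  after b @ step 2: no successor for Q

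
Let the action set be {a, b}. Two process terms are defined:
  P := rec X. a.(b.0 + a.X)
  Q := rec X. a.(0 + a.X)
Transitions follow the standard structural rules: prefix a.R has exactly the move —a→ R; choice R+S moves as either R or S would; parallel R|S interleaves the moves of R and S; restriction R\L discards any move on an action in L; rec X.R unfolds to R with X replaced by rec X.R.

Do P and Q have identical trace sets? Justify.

P's transition system — 3 states:
  m0 = rec X. a.(b.0 + a.X) has moves —a→ m1
  m1 = b.0 + a.(rec X. a.(b.0 + a.X)) has moves —a→ m0, —b→ m2
  m2 = 0 has moves (no moves)
Q's transition system — 2 states:
  n0 = rec X. a.(0 + a.X) has moves —a→ n1
  n1 = 0 + a.(rec X. a.(0 + a.X)) has moves —a→ n0
Trace ⟨ab⟩ through P, begin at {m0}:
  step 1 (a): {m1}
  step 2 (b): {m2}
  ✓ P
Trace ⟨ab⟩ through Q, begin at {n0}:
  step 1 (a): {n1}
  step 2 (b): ∅ (Q stuck)

traces(P) ≠ traces(Q) — witness ⟨ab⟩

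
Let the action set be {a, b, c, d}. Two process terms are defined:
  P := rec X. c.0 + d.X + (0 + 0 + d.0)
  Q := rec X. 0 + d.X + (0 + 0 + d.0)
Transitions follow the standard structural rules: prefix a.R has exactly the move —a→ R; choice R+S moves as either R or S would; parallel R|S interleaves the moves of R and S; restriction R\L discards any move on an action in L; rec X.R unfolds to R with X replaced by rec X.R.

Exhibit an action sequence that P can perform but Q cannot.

P's transition system — 2 states:
  p0 = rec X. c.0 + d.X + (0 + 0 + d.0) → -c-> p1, -d-> p0, -d-> p1
  p1 = 0 → ·
Q's transition system — 2 states:
  q0 = rec X. 0 + d.X + (0 + 0 + d.0) → -d-> q0, -d-> q1
  q1 = 0 → ·
Executing c from P (initial set {p0}):
  [1] c ⇒ {p1}
  ✓ P
Executing c from Q (initial set {q0}):
  [1] c ⇒ ∅  — Q cannot continue

c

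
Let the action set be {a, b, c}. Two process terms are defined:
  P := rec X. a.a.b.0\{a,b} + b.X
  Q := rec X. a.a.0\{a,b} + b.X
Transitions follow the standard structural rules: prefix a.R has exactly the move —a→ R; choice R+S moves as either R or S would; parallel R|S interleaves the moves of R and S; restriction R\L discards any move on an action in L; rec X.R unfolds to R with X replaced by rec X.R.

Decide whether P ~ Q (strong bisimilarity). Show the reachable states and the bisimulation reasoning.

not bisimilar

Reachable graph of P (4 states):
  s0 = rec X. a.a.b.0\{a,b} + b.X ⊢ -a-> s1, -b-> s0
  s1 = a.b.0\{a,b} ⊢ -a-> s2
  s2 = b.0\{a,b} ⊢ -b-> s3
  s3 = 0\{a,b} ⊢ deadlocked
Reachable graph of Q (3 states):
  t0 = rec X. a.a.0\{a,b} + b.X ⊢ -a-> t1, -b-> t0
  t1 = a.0\{a,b} ⊢ -a-> t2
  t2 = 0\{a,b} ⊢ deadlocked
Bisimilarity quotient blocks:
  B0 = {s0}
  B1 = {s1}
  B2 = {s2}
  B3 = {s3, t2}
  B4 = {t0}
  B5 = {t1}
s0 ∈ B0, t0 ∈ B4 → different blocks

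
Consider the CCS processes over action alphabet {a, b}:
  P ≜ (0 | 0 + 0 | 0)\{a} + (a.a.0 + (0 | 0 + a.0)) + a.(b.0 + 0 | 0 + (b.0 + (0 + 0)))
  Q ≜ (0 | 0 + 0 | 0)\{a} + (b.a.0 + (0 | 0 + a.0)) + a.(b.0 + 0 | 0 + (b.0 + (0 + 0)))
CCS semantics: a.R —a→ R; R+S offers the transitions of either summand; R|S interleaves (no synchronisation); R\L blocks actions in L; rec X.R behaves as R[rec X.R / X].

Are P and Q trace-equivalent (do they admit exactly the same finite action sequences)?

Reachable graph of P (4 states):
  s0 = (0 | 0 + 0 | 0)\{a} + (a.a.0 + (0 | 0 + a.0)) + a.(b.0 + 0 | 0 + (b.0 + (0 + 0))) has moves —a→ s1, —a→ s2, —a→ s3
  s1 = 0 has moves ·
  s2 = a.0 has moves —a→ s1
  s3 = b.0 + 0 | 0 + (b.0 + (0 + 0)) has moves —b→ s1
Reachable graph of Q (4 states):
  t0 = (0 | 0 + 0 | 0)\{a} + (b.a.0 + (0 | 0 + a.0)) + a.(b.0 + 0 | 0 + (b.0 + (0 + 0))) has moves —a→ t1, —a→ t2, —b→ t3
  t1 = 0 has moves ·
  t2 = b.0 + 0 | 0 + (b.0 + (0 + 0)) has moves —b→ t1
  t3 = a.0 has moves —a→ t1
Trace ⟨aa⟩ through P, begin at {s0}:
  after a @ step 1: {s1, s2, s3}
  after a @ step 2: {s1}
  ✓ P
Trace ⟨aa⟩ through Q, begin at {t0}:
  after a @ step 1: {t1, t2}
  after a @ step 2: no successor for Q

traces(P) ≠ traces(Q) — witness ⟨aa⟩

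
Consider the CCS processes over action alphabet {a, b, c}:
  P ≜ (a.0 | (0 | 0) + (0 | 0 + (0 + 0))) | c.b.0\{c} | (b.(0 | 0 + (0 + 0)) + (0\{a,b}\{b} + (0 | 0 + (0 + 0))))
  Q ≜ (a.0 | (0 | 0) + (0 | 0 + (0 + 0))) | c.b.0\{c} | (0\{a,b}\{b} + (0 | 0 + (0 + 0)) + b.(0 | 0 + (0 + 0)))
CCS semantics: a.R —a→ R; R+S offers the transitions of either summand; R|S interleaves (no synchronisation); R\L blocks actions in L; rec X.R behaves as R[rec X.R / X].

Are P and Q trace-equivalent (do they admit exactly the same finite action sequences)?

P's transition system — 12 states:
  p0 = (a.0 | (0 | 0) + (0 | 0 + (0 + 0))) | c.b.0\{c} | (b.(0 | 0 + (0 + 0)) + (0\{a,b}\{b} + (0 | 0 + (0 + 0)))) → ··a··> p1, ··b··> p2, ··c··> p3
  p1 = 0 | (0 | 0) | c.b.0\{c} | (b.(0 | 0 + (0 + 0)) + (0\{a,b}\{b} + (0 | 0 + (0 + 0)))) → ··b··> p4, ··c··> p5
  p2 = (a.0 | (0 | 0) + (0 | 0 + (0 + 0))) | c.b.0\{c} | (0 | 0 + (0 + 0)) → ··a··> p4, ··c··> p6
  p3 = (a.0 | (0 | 0) + (0 | 0 + (0 + 0))) | b.0\{c} | (b.(0 | 0 + (0 + 0)) + (0\{a,b}\{b} + (0 | 0 + (0 + 0)))) → ··a··> p5, ··b··> p6, ··b··> p7
  p4 = 0 | (0 | 0) | c.b.0\{c} | (0 | 0 + (0 + 0)) → ··c··> p8
  p5 = 0 | (0 | 0) | b.0\{c} | (b.(0 | 0 + (0 + 0)) + (0\{a,b}\{b} + (0 | 0 + (0 + 0)))) → ··b··> p8, ··b··> p9
  p6 = (a.0 | (0 | 0) + (0 | 0 + (0 + 0))) | b.0\{c} | (0 | 0 + (0 + 0)) → ··a··> p8, ··b··> p10
  p7 = (a.0 | (0 | 0) + (0 | 0 + (0 + 0))) | 0\{c} | (b.(0 | 0 + (0 + 0)) + (0\{a,b}\{b} + (0 | 0 + (0 + 0)))) → ··a··> p9, ··b··> p10
  p8 = 0 | (0 | 0) | b.0\{c} | (0 | 0 + (0 + 0)) → ··b··> p11
  p9 = 0 | (0 | 0) | 0\{c} | (b.(0 | 0 + (0 + 0)) + (0\{a,b}\{b} + (0 | 0 + (0 + 0)))) → ··b··> p11
  p10 = (a.0 | (0 | 0) + (0 | 0 + (0 + 0))) | 0\{c} | (0 | 0 + (0 + 0)) → ··a··> p11
  p11 = 0 | (0 | 0) | 0\{c} | (0 | 0 + (0 + 0)) → deadlocked
Q's transition system — 12 states:
  q0 = (a.0 | (0 | 0) + (0 | 0 + (0 + 0))) | c.b.0\{c} | (0\{a,b}\{b} + (0 | 0 + (0 + 0)) + b.(0 | 0 + (0 + 0))) → ··a··> q1, ··b··> q2, ··c··> q3
  q1 = 0 | (0 | 0) | c.b.0\{c} | (0\{a,b}\{b} + (0 | 0 + (0 + 0)) + b.(0 | 0 + (0 + 0))) → ··b··> q4, ··c··> q5
  q2 = (a.0 | (0 | 0) + (0 | 0 + (0 + 0))) | c.b.0\{c} | (0 | 0 + (0 + 0)) → ··a··> q4, ··c··> q6
  q3 = (a.0 | (0 | 0) + (0 | 0 + (0 + 0))) | b.0\{c} | (0\{a,b}\{b} + (0 | 0 + (0 + 0)) + b.(0 | 0 + (0 + 0))) → ··a··> q5, ··b··> q6, ··b··> q7
  q4 = 0 | (0 | 0) | c.b.0\{c} | (0 | 0 + (0 + 0)) → ··c··> q8
  q5 = 0 | (0 | 0) | b.0\{c} | (0\{a,b}\{b} + (0 | 0 + (0 + 0)) + b.(0 | 0 + (0 + 0))) → ··b··> q8, ··b··> q9
  q6 = (a.0 | (0 | 0) + (0 | 0 + (0 + 0))) | b.0\{c} | (0 | 0 + (0 + 0)) → ··a··> q8, ··b··> q10
  q7 = (a.0 | (0 | 0) + (0 | 0 + (0 + 0))) | 0\{c} | (0\{a,b}\{b} + (0 | 0 + (0 + 0)) + b.(0 | 0 + (0 + 0))) → ··a··> q9, ··b··> q10
  q8 = 0 | (0 | 0) | b.0\{c} | (0 | 0 + (0 + 0)) → ··b··> q11
  q9 = 0 | (0 | 0) | 0\{c} | (0\{a,b}\{b} + (0 | 0 + (0 + 0)) + b.(0 | 0 + (0 + 0))) → ··b··> q11
  q10 = (a.0 | (0 | 0) + (0 | 0 + (0 + 0))) | 0\{c} | (0 | 0 + (0 + 0)) → ··a··> q11
  q11 = 0 | (0 | 0) | 0\{c} | (0 | 0 + (0 + 0)) → deadlocked
Partition-refinement fixed point:
  B0 = {p0, q0}
  B1 = {p1, q1}
  B2 = {p5, q5}
  B3 = {p8, p9, q8, q9}
  B4 = {p11, q11}
  B5 = {p4, q4}
  B6 = {p2, q2}
  B7 = {p6, p7, q6, q7}
  B8 = {p10, q10}
  B9 = {p3, q3}
p0 ∈ B0, q0 ∈ B0 → same block
Bisimilar ⇒ trace-equivalent.

YES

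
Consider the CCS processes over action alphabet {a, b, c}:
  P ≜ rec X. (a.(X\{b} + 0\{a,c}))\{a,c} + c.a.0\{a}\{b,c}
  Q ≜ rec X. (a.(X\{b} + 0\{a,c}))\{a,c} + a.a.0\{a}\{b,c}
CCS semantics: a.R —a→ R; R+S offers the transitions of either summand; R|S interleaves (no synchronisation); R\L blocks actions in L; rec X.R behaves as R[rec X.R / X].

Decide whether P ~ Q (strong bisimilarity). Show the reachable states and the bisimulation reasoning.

P's transition system — 3 states:
  u0 = rec X. (a.(X\{b} + 0\{a,c}))\{a,c} + c.a.0\{a}\{b,c} → --c--▸ u1
  u1 = a.0\{a}\{b,c} → --a--▸ u2
  u2 = 0\{a}\{b,c} → stopped
Q's transition system — 3 states:
  v0 = rec X. (a.(X\{b} + 0\{a,c}))\{a,c} + a.a.0\{a}\{b,c} → --a--▸ v1
  v1 = a.0\{a}\{b,c} → --a--▸ v2
  v2 = 0\{a}\{b,c} → stopped
Coarsest stable partition (strong bisimilarity classes):
  B0 = {u0}
  B1 = {u1, v1}
  B2 = {u2, v2}
  B3 = {v0}
u0 ∈ B0, v0 ∈ B3 → different blocks

P ≁ Q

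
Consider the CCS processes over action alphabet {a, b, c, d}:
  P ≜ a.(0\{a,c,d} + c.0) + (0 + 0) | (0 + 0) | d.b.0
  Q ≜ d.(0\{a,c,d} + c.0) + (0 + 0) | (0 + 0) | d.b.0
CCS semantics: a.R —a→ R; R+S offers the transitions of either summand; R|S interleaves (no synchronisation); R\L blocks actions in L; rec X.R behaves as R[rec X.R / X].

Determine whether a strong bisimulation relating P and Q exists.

not bisimilar

Reachable graph of P (5 states):
  p0 = a.(0\{a,c,d} + c.0) + (0 + 0) | (0 + 0) | d.b.0 has moves =a=> p1, =d=> p2
  p1 = 0\{a,c,d} + c.0 has moves =c=> p3
  p2 = (0 + 0) | (0 + 0) | b.0 has moves =b=> p4
  p3 = 0 has moves deadlocked
  p4 = (0 + 0) | (0 + 0) | 0 has moves deadlocked
Reachable graph of Q (5 states):
  q0 = d.(0\{a,c,d} + c.0) + (0 + 0) | (0 + 0) | d.b.0 has moves =d=> q1, =d=> q2
  q1 = (0 + 0) | (0 + 0) | b.0 has moves =b=> q3
  q2 = 0\{a,c,d} + c.0 has moves =c=> q4
  q3 = (0 + 0) | (0 + 0) | 0 has moves deadlocked
  q4 = 0 has moves deadlocked
Bisimilarity quotient blocks:
  B0 = {p0}
  B1 = {p1, q2}
  B2 = {p3, p4, q3, q4}
  B3 = {p2, q1}
  B4 = {q0}
p0 ∈ B0, q0 ∈ B4 → different blocks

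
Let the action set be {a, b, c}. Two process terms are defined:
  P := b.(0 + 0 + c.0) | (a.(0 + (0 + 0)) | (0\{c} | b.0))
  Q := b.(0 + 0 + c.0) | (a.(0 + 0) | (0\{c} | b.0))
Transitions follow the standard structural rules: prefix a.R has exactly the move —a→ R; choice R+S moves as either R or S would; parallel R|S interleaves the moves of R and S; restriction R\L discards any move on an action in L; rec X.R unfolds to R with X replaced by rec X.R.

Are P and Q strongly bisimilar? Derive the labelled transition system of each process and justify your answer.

YES

LTS(P): 12 reachable states
  m0 = b.(0 + 0 + c.0) | (a.(0 + (0 + 0)) | (0\{c} | b.0)) :: -a-> m1, -b-> m2, -b-> m3
  m1 = b.(0 + 0 + c.0) | ((0 + (0 + 0)) | (0\{c} | b.0)) :: -b-> m4, -b-> m5
  m2 = (0 + 0 + c.0) | (a.(0 + (0 + 0)) | (0\{c} | b.0)) :: -a-> m4, -b-> m6, -c-> m7
  m3 = b.(0 + 0 + c.0) | (a.(0 + (0 + 0)) | (0\{c} | 0)) :: -a-> m5, -b-> m6
  m4 = (0 + 0 + c.0) | ((0 + (0 + 0)) | (0\{c} | b.0)) :: -b-> m8, -c-> m9
  m5 = b.(0 + 0 + c.0) | ((0 + (0 + 0)) | (0\{c} | 0)) :: -b-> m8
  m6 = (0 + 0 + c.0) | (a.(0 + (0 + 0)) | (0\{c} | 0)) :: -a-> m8, -c-> m10
  m7 = 0 | (a.(0 + (0 + 0)) | (0\{c} | b.0)) :: -a-> m9, -b-> m10
  m8 = (0 + 0 + c.0) | ((0 + (0 + 0)) | (0\{c} | 0)) :: -c-> m11
  m9 = 0 | ((0 + (0 + 0)) | (0\{c} | b.0)) :: -b-> m11
  m10 = 0 | (a.(0 + (0 + 0)) | (0\{c} | 0)) :: -a-> m11
  m11 = 0 | ((0 + (0 + 0)) | (0\{c} | 0)) :: ∅
LTS(Q): 12 reachable states
  n0 = b.(0 + 0 + c.0) | (a.(0 + 0) | (0\{c} | b.0)) :: -a-> n1, -b-> n2, -b-> n3
  n1 = b.(0 + 0 + c.0) | ((0 + 0) | (0\{c} | b.0)) :: -b-> n4, -b-> n5
  n2 = (0 + 0 + c.0) | (a.(0 + 0) | (0\{c} | b.0)) :: -a-> n4, -b-> n6, -c-> n7
  n3 = b.(0 + 0 + c.0) | (a.(0 + 0) | (0\{c} | 0)) :: -a-> n5, -b-> n6
  n4 = (0 + 0 + c.0) | ((0 + 0) | (0\{c} | b.0)) :: -b-> n8, -c-> n9
  n5 = b.(0 + 0 + c.0) | ((0 + 0) | (0\{c} | 0)) :: -b-> n8
  n6 = (0 + 0 + c.0) | (a.(0 + 0) | (0\{c} | 0)) :: -a-> n8, -c-> n10
  n7 = 0 | (a.(0 + 0) | (0\{c} | b.0)) :: -a-> n9, -b-> n10
  n8 = (0 + 0 + c.0) | ((0 + 0) | (0\{c} | 0)) :: -c-> n11
  n9 = 0 | ((0 + 0) | (0\{c} | b.0)) :: -b-> n11
  n10 = 0 | (a.(0 + 0) | (0\{c} | 0)) :: -a-> n11
  n11 = 0 | ((0 + 0) | (0\{c} | 0)) :: ∅
Bisimilarity quotient blocks:
  B0 = {m0, n0}
  B1 = {m2, n2}
  B2 = {m6, n6}
  B3 = {m10, n10}
  B4 = {m11, n11}
  B5 = {m8, n8}
  B6 = {m4, n4}
  B7 = {m9, n9}
  B8 = {m7, n7}
  B9 = {m3, n3}
  B10 = {m5, n5}
  B11 = {m1, n1}
m0 ∈ B0, n0 ∈ B0 → same block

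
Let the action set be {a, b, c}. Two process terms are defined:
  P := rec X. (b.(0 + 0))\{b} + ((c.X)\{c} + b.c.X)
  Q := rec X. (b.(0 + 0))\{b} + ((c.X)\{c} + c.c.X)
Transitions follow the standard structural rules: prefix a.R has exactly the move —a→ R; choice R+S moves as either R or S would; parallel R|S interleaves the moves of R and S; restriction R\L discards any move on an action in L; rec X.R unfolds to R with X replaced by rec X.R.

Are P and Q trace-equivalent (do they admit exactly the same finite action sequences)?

NO — witness ⟨b⟩

LTS(P): 2 reachable states
  p0 = rec X. (b.(0 + 0))\{b} + ((c.X)\{c} + b.c.X) :: =b=> p1
  p1 = c.(rec X. (b.(0 + 0))\{b} + ((c.X)\{c} + b.c.X)) :: =c=> p0
LTS(Q): 2 reachable states
  q0 = rec X. (b.(0 + 0))\{b} + ((c.X)\{c} + c.c.X) :: =c=> q1
  q1 = c.(rec X. (b.(0 + 0))\{b} + ((c.X)\{c} + c.c.X)) :: =c=> q0
Executing b from P (initial set {p0}):
  step 1 (b): {p1}
  — P admits the full trace.
Executing b from Q (initial set {q0}):
  step 1 (b): ∅ (Q stuck)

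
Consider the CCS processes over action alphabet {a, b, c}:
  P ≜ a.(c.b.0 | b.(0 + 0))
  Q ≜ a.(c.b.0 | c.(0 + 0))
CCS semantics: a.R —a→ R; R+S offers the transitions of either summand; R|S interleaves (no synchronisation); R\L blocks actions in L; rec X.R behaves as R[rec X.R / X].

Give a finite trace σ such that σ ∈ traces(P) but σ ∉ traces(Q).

Reachable graph of P (7 states):
  m0 = a.(c.b.0 | b.(0 + 0)) has moves --a--▸ m1
  m1 = c.b.0 | b.(0 + 0) has moves --b--▸ m2, --c--▸ m3
  m2 = c.b.0 | (0 + 0) has moves --c--▸ m4
  m3 = b.0 | b.(0 + 0) has moves --b--▸ m4, --b--▸ m5
  m4 = b.0 | (0 + 0) has moves --b--▸ m6
  m5 = 0 | b.(0 + 0) has moves --b--▸ m6
  m6 = 0 | (0 + 0) has moves (no moves)
Reachable graph of Q (7 states):
  n0 = a.(c.b.0 | c.(0 + 0)) has moves --a--▸ n1
  n1 = c.b.0 | c.(0 + 0) has moves --c--▸ n2, --c--▸ n3
  n2 = b.0 | c.(0 + 0) has moves --b--▸ n4, --c--▸ n5
  n3 = c.b.0 | (0 + 0) has moves --c--▸ n5
  n4 = 0 | c.(0 + 0) has moves --c--▸ n6
  n5 = b.0 | (0 + 0) has moves --b--▸ n6
  n6 = 0 | (0 + 0) has moves (no moves)
Executing ab from P (initial set {m0}):
  step 1 (a): {m1}
  step 2 (b): {m2}
  P completes σ.
Executing ab from Q (initial set {n0}):
  step 1 (a): {n1}
  step 2 (b): ∅ (Q stuck)

ab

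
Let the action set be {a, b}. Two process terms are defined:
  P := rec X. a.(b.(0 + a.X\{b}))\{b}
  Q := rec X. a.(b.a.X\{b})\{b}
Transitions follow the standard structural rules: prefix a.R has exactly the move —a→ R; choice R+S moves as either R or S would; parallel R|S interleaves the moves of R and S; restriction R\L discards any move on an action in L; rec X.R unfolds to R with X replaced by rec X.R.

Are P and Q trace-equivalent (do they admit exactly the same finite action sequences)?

Reachable graph of P (2 states):
  s0 = rec X. a.(b.(0 + a.X\{b}))\{b} | ··a··> s1
  s1 = (b.(0 + a.(rec X. a.(b.(0 + a.X\{b}))\{b})\{b}))\{b} | ∅
Reachable graph of Q (2 states):
  t0 = rec X. a.(b.a.X\{b})\{b} | ··a··> t1
  t1 = (b.a.(rec X. a.(b.a.X\{b})\{b})\{b})\{b} | ∅
Partition-refinement fixed point:
  B0 = {s0, t0}
  B1 = {s1, t1}
s0 ∈ B0, t0 ∈ B0 → same block
Bisimilar ⇒ trace-equivalent.

trace-equivalent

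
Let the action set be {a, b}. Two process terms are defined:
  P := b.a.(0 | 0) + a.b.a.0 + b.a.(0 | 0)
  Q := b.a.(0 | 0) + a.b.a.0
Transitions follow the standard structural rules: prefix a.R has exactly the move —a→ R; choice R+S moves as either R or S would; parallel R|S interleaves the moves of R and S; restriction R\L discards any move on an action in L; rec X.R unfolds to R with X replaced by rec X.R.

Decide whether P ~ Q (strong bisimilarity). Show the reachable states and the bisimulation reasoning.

Reachable graph of P (6 states):
  m0 = b.a.(0 | 0) + a.b.a.0 + b.a.(0 | 0) has moves ··a··> m1, ··b··> m2
  m1 = b.a.0 has moves ··b··> m3
  m2 = a.(0 | 0) has moves ··a··> m4
  m3 = a.0 has moves ··a··> m5
  m4 = 0 | 0 has moves stopped
  m5 = 0 has moves stopped
Reachable graph of Q (6 states):
  n0 = b.a.(0 | 0) + a.b.a.0 has moves ··a··> n1, ··b··> n2
  n1 = b.a.0 has moves ··b··> n3
  n2 = a.(0 | 0) has moves ··a··> n4
  n3 = a.0 has moves ··a··> n5
  n4 = 0 | 0 has moves stopped
  n5 = 0 has moves stopped
Partition-refinement fixed point:
  B0 = {m0, n0}
  B1 = {m1, n1}
  B2 = {m2, m3, n2, n3}
  B3 = {m4, m5, n4, n5}
m0 ∈ B0, n0 ∈ B0 → same block

YES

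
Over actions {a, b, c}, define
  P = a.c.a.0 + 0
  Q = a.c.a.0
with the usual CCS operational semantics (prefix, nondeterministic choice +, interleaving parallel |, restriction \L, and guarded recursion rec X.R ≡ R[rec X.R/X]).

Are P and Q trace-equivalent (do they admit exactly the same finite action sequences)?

YES

LTS(P): 4 reachable states
  s0 = a.c.a.0 + 0 | ··a··> s1
  s1 = c.a.0 | ··c··> s2
  s2 = a.0 | ··a··> s3
  s3 = 0 | (no moves)
LTS(Q): 4 reachable states
  t0 = a.c.a.0 | ··a··> t1
  t1 = c.a.0 | ··c··> t2
  t2 = a.0 | ··a··> t3
  t3 = 0 | (no moves)
Coarsest stable partition (strong bisimilarity classes):
  B0 = {s0, t0}
  B1 = {s1, t1}
  B2 = {s2, t2}
  B3 = {s3, t3}
s0 ∈ B0, t0 ∈ B0 → same block
Bisimilar ⇒ trace-equivalent.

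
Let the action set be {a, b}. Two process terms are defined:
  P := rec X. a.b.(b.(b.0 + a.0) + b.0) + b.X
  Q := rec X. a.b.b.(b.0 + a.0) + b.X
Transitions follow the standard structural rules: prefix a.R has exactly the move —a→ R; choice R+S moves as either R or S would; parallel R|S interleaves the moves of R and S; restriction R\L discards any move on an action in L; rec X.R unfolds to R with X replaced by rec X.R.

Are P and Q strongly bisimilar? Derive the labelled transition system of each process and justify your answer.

P's transition system — 5 states:
  p0 = rec X. a.b.(b.(b.0 + a.0) + b.0) + b.X | --a--▸ p1, --b--▸ p0
  p1 = b.(b.(b.0 + a.0) + b.0) | --b--▸ p2
  p2 = b.(b.0 + a.0) + b.0 | --b--▸ p3, --b--▸ p4
  p3 = 0 | ·
  p4 = b.0 + a.0 | --a--▸ p3, --b--▸ p3
Q's transition system — 5 states:
  q0 = rec X. a.b.b.(b.0 + a.0) + b.X | --a--▸ q1, --b--▸ q0
  q1 = b.b.(b.0 + a.0) | --b--▸ q2
  q2 = b.(b.0 + a.0) | --b--▸ q3
  q3 = b.0 + a.0 | --a--▸ q4, --b--▸ q4
  q4 = 0 | ·
Bisimilarity quotient blocks:
  B0 = {p0}
  B1 = {p1}
  B2 = {p2}
  B3 = {p3, q4}
  B4 = {p4, q3}
  B5 = {q0}
  B6 = {q1}
  B7 = {q2}
p0 ∈ B0, q0 ∈ B5 → different blocks

NO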